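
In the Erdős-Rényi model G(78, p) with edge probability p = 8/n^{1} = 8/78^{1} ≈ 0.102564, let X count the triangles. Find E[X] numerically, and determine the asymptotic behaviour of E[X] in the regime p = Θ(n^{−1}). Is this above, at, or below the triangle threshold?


Number of potential triangles: C(78, 3) = 76076.
Each occurs with probability p³ ≈ (0.102564)³ ≈ 1.07891232e-03.
By linearity: E[X] = C(78, 3)·p³ ≈ 76076 · 1.07891232e-03 ≈ 82.079334.
Here α = 1, so p = 8/n is exactly at the triangle threshold p ~ 1/n. Asymptotically E[X] → c³/6 = 8³/6 = 256/3 ≈ 85.333333, a bounded constant. In this regime the triangle count is asymptotically Poisson(c³/6).

E[X] ≈ 82.079334; in regime p = Θ(1/n^{1}) E[X] stays bounded (at the triangle threshold p ~ 1/n).


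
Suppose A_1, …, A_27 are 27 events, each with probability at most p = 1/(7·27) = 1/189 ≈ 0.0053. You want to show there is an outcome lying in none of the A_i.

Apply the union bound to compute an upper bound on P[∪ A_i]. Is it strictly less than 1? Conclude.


Union bound: P[∪_{i=1}^{27} A_i] ≤ Σ_i P[A_i] ≤ 27·p = 27·(1/189) = 1/7.
Numerically: 1/7 ≈ 0.1429.
Is 1/7 < 1? YES.
Since P[∪ A_i] ≤ 1/7 < 1, the complement has P[∩ A_i^c] ≥ 1 − 1/7 = 6/7 > 0, so some outcome avoids every A_i.

27·p = 1/7 ≈ 0.1429; existence CERTIFIED by the union bound.


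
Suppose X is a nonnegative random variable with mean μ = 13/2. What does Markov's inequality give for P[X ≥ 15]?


μ = E[X] = 13/2, a = 15.
Markov: P[X ≥ 15] ≤ μ/a = (13/2)/15 = 13/30.
Numerically: ≈ 0.433333.
(Since a = 15 > μ = 6.500000, the bound 13/30 is < 1 and informative.)

P[X ≥ 15] ≤ 13/30 ≈ 0.433333.


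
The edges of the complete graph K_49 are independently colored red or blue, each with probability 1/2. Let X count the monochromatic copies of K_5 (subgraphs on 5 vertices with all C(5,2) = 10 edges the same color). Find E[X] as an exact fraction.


Let X = Σ_S X_S over the C(49, 5) = 1906884 subsets S of size 5, where X_S = 1 if the K_5 on S is monochromatic.
For a fixed S, the K_5 on S has C(5, 2) = 10 edges. P[all 10 edges red] = (1/2)^10, and likewise for blue, so P[monochromatic] = 2·(1/2)^10 = 2^{1 − 10} = 1/512.
By linearity of expectation: E[X] = C(49, 5) · 2^{1 − 10} = 1906884 · 1/512 = 476721/128.
Numerically: E[X] ≈ 3724.382812.

E[X] = C(49,5)·2^(1−C(5,2)) = 476721/128 ≈ 3724.382812.


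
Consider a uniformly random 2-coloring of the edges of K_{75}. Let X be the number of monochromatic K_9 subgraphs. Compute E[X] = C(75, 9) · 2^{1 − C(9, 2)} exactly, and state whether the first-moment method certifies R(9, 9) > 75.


E[X] = C(75, 9) · 2^{1 − 36} = 125595622175 · 2^{−35} = 125595622175/34359738368.
As a reduced fraction: E[X] = 125595622175/34359738368 ≈ 3.655.
Is E[X] < 1? NO.
Since E[X] ≥ 1, the first-moment bound is inconclusive at n = 75; it does NOT by itself certify R(9, 9) > 75.

E[X] = 125595622175/34359738368 ≈ 3.655; E[X] ≥ 1; first-moment method inconclusive here.


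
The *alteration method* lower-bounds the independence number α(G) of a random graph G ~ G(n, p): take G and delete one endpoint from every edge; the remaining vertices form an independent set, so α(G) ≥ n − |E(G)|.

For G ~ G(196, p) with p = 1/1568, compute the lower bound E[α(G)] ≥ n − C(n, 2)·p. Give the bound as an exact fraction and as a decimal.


E[|E(G)|] = C(196, 2)·p = 19110 · (1/1568) = 195/16.
E[α(G)] ≥ n − E[|E(G)|] = 196 − 195/16 = 2941/16.
Numerically: ≈ 183.8125.
(This is only a lower bound; the true E[α(G)] may be larger.)

E[α(G)] ≥ 2941/16 ≈ 183.8125.


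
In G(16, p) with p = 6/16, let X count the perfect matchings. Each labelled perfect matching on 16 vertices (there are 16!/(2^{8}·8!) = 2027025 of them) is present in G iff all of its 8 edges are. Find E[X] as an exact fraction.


K_16 has 16!/(2^{8}·8!) = 2027025 labelled perfect matchings.
For each such perfect matching H, let X_H = 1 if all 8 edges of H are present in G. Then P[X_H = 1] = p^{8} = (3/8)^{8} = 6561/16777216.
By linearity: E[X] = Σ_H E[X_H] = 2027025 · p^{8} = 2027025 · 6561/16777216 = 13299311025/16777216.
Numerically: E[X] ≈ 792.701.

E[X] = 2027025 · (3/8)^{8} = 13299311025/16777216 ≈ 792.701.


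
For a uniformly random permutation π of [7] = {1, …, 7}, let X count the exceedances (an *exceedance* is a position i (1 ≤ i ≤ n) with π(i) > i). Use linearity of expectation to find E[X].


Write X = Σ_{i=1}^{7} X_i, where X_i = 1_{π(i) > i}.
For each fixed i, π(i) is uniform over {1, …, 7} (marginal of a uniform permutation), so P[π(i) > i] = (n − i)/n. Summing: Σ_{i=1}^{7} (n − i)/n = (0 + 1 + … + 6)/7 = 7(7 − 1)/(2·7) = (7 − 1)/2.
Hence E[X] = Σ_{i=1}^{7} (7 − i)/7 = 3 ≈ 3.0000.

E[X] = 3 = 3.0000.


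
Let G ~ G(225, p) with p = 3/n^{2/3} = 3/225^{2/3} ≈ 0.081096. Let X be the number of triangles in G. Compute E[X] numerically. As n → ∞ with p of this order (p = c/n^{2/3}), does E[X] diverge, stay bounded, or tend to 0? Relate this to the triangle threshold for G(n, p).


Number of potential triangles: C(225, 3) = 1873200.
Each occurs with probability p³ ≈ (0.081096)³ ≈ 5.3333333e-04.
By linearity: E[X] = C(225, 3)·p³ ≈ 1873200 · 5.3333333e-04 ≈ 999.04000.
Since α = 2/3 < 1, p = c/n^{2/3} ≫ 1/n is above the triangle threshold p ~ 1/n. Asymptotically E[X] ~ (c³/6)·n^{3(1−α)} = (3³/6)·n^{1} → ∞; triangles are abundant w.h.p.

E[X] ≈ 999.04000; in regime p = Θ(1/n^{2/3}) E[X] diverges (above the triangle threshold p ~ 1/n).


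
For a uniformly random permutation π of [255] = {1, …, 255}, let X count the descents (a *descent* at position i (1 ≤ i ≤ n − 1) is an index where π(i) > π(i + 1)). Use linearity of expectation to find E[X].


Write X = Σ X_I over i = 1, …, 254, with X_I the indicator of one descent.
There are 254 indicators.
For each fixed i, the pair (π(i), π(i+1)) is a uniformly random ordered pair of distinct values from {1, …, 255}; by symmetry P[π(i) > π(i+1)] = 1/2.
By linearity: E[X] = 254 · (1/2) = (255 − 1) · (1/2) = 127 ≈ 127.000.

E[X] = 127 = 127.000.


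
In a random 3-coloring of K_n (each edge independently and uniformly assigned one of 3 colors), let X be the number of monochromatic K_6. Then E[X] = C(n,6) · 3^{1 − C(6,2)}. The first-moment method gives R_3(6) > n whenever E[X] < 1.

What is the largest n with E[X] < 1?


We need C(n, 6) · 3^{1 − 15} < 1, i.e. C(n, 6) < 3^{15 − 1} = 4782969.
Check values of n near the boundary:
  n = 37: C(37, 6) = 2324784; 2324784 < 4782969? YES
  n = 38: C(38, 6) = 2760681; 2760681 < 4782969? YES
  n = 39: C(39, 6) = 3262623; 3262623 < 4782969? YES
  n = 40: C(40, 6) = 3838380; 3838380 < 4782969? YES
  n = 41: C(41, 6) = 4496388; 4496388 < 4782969? YES
  n = 42: C(42, 6) = 5245786; 5245786 < 4782969? NO
  n = 43: C(43, 6) = 6096454; 6096454 < 4782969? NO
  n = 44: C(44, 6) = 7059052; 7059052 < 4782969? NO
The largest n with C(n, 6) < 4782969 is n = 41 (where E[X] = 1498796/1594323 ≈ 0.94008). Hence R_3(6) > 41, i.e. R_3(6) ≥ 42.

Largest n = 41; hence R_3(6) > 41.


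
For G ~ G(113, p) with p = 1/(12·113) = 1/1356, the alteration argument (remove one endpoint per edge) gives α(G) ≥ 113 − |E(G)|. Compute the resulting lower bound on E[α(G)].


E[|E(G)|] = C(113, 2)·p = 6328 · (1/1356) = 14/3.
E[α(G)] ≥ n − E[|E(G)|] = 113 − 14/3 = 325/3.
Numerically: ≈ 108.333.
(This is only a lower bound; the true E[α(G)] may be larger.)

E[α(G)] ≥ 325/3 ≈ 108.333.


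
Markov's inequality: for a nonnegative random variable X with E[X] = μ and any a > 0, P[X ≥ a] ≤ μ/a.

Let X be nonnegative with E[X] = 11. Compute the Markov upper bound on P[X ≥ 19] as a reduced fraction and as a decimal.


μ = E[X] = 11, a = 19.
Markov: P[X ≥ 19] ≤ μ/a = (11)/19 = 11/19.
Numerically: ≈ 0.5789.
(Since a = 19 > μ = 11.0000, the bound 11/19 is < 1 and informative.)

P[X ≥ 19] ≤ 11/19 ≈ 0.5789.


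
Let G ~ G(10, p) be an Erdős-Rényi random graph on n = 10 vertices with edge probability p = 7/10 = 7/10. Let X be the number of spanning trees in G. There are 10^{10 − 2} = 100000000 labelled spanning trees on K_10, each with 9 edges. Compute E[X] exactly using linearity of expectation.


K_10 has 10^{10 − 2} = 100000000 labelled spanning trees.
For each such spanning tree H, let X_H = 1 if all 9 edges of H are present in G. Then P[X_H = 1] = p^{9} = (7/10)^{9} = 40353607/1000000000.
By linearity of expectation: E[X] = Σ_H E[X_H] = 100000000 · p^{9} = 100000000 · 40353607/1000000000 = 40353607/10.
Numerically: E[X] ≈ 4.0354e+06.

E[X] = 100000000 · (7/10)^{9} = 40353607/10 ≈ 4.0354e+06.


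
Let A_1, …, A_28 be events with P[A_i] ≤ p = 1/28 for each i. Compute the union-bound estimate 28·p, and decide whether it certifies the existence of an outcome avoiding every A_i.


Union bound: P[∪_{i=1}^{28} A_i] ≤ Σ_i P[A_i] ≤ 28·p = 28·(1/28) = 1.
Numerically: 1 ≈ 1.0000.
Is 1 < 1? NO.
Since the bound 1 is ≥ 1, the union bound is uninformative here; it does NOT by itself certify existence.

28·p = 1 ≈ 1.0000; existence NOT certified by the union bound.


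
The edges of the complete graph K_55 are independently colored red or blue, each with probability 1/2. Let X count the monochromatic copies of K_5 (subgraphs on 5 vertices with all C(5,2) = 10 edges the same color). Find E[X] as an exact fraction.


Let X = Σ_S X_S over the C(55, 5) = 3478761 subsets S of size 5, where X_S = 1 if the K_5 on S is monochromatic.
For a fixed S, the K_5 on S has C(5, 2) = 10 edges. P[all 10 edges red] = (1/2)^10, and likewise for blue, so P[monochromatic] = 2·(1/2)^10 = 2^{1 − 10} = 1/512.
By linearity of expectation: E[X] = C(55, 5) · 2^{1 − 10} = 3478761 · 1/512 = 3478761/512.
Numerically: E[X] ≈ 6794.455078.

E[X] = C(55,5)·2^(1−C(5,2)) = 3478761/512 ≈ 6794.455078.


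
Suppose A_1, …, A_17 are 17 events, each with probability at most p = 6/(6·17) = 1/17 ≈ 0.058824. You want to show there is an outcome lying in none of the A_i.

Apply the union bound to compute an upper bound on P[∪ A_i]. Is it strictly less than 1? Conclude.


Union bound: P[∪_{i=1}^{17} A_i] ≤ Σ_i P[A_i] ≤ 17·p = 17·(1/17) = 1.
Numerically: 1 ≈ 1.000000.
Is 1 < 1? NO.
Since the bound 1 is ≥ 1, the union bound is uninformative here; it does NOT by itself certify existence.

17·p = 1 ≈ 1.000000; existence NOT certified by the union bound.


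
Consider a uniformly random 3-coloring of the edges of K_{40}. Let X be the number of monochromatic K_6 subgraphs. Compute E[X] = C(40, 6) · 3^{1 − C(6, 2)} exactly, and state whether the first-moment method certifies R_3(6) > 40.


E[X] = C(40, 6) · 3^{1 − 15} = 3838380 · 3^{−14} = 3838380/4782969.
As a reduced fraction: E[X] = 1279460/1594323 ≈ 0.8025099.
Is E[X] < 1? YES.
Since E[X] < 1, there exists a 3-coloring of K_{40} with no monochromatic K_6; hence R_3(6) > 40.

E[X] = 1279460/1594323 ≈ 0.8025099; E[X] < 1, so R_3(6) > 40.


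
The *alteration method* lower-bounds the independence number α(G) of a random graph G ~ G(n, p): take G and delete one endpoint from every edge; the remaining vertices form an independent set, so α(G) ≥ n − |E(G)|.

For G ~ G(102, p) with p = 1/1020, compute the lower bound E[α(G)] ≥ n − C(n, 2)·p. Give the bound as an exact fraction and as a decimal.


E[|E(G)|] = C(102, 2)·p = 5151 · (1/1020) = 101/20.
E[α(G)] ≥ n − E[|E(G)|] = 102 − 101/20 = 1939/20.
Numerically: ≈ 96.950.
(This is only a lower bound; the true E[α(G)] may be larger.)

E[α(G)] ≥ 1939/20 ≈ 96.950.


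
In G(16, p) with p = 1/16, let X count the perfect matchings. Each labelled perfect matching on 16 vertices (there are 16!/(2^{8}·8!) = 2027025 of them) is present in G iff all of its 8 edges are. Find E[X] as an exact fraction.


K_16 has 16!/(2^{8}·8!) = 2027025 labelled perfect matchings.
For each such perfect matching H, let X_H = 1 if all 8 edges of H are present in G. Then P[X_H = 1] = p^{8} = (1/16)^{8} = 1/4294967296.
By linearity of expectation: E[X] = Σ_H E[X_H] = 2027025 · p^{8} = 2027025 · 1/4294967296 = 2027025/4294967296.
Numerically: E[X] ≈ 0.000472.

E[X] = 2027025 · (1/16)^{8} = 2027025/4294967296 ≈ 0.000472.


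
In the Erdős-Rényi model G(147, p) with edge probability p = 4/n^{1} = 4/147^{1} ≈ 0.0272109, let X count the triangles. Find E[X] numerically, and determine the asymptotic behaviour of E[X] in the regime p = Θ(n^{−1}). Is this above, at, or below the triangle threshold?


Number of potential triangles: C(147, 3) = 518665.
Each occurs with probability p³ ≈ (0.0272109)³ ≈ 2.01478157e-05.
By linearity: E[X] = C(147, 3)·p³ ≈ 518665 · 2.01478157e-05 ≈ 10.449967.
Here α = 1, so p = 4/n is exactly at the triangle threshold p ~ 1/n. Asymptotically E[X] → c³/6 = 4³/6 = 32/3 ≈ 10.666667, a bounded constant. In this regime the triangle count is asymptotically Poisson(c³/6).

E[X] ≈ 10.449967; in regime p = Θ(1/n^{1}) E[X] stays bounded (at the triangle threshold p ~ 1/n).


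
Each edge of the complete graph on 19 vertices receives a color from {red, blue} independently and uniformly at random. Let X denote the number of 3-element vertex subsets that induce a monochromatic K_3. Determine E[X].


Let X = Σ_S X_S over the C(19, 3) = 969 subsets S of size 3, where X_S = 1 if the K_3 on S is monochromatic.
For a fixed S, the K_3 on S has C(3, 2) = 3 edges. P[all 3 edges red] = (1/2)^3, and likewise for blue, so P[monochromatic] = 2·(1/2)^3 = 2^{1 − 3} = 1/4.
By linearity: E[X] = C(19, 3) · 2^{1 − 3} = 969 · 1/4 = 969/4.
Numerically: E[X] ≈ 242.250.

E[X] = C(19,3)·2^(1−C(3,2)) = 969/4 ≈ 242.250.


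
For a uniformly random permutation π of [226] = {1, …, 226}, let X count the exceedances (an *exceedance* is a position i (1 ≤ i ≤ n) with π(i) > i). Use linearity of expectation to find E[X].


Write X = Σ_{i=1}^{226} X_i, where X_i = 1_{π(i) > i}.
For each fixed i, π(i) is uniform over {1, …, 226} (marginal of a uniform permutation), so P[π(i) > i] = (n − i)/n. Summing: Σ_{i=1}^{226} (n − i)/n = (0 + 1 + … + 225)/226 = 226(226 − 1)/(2·226) = (226 − 1)/2.
Hence E[X] = Σ_{i=1}^{226} (226 − i)/226 = 225/2 ≈ 112.50000.

E[X] = 225/2 = 112.50000.


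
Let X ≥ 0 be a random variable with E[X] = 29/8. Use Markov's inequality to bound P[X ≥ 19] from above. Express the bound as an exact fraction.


μ = E[X] = 29/8, a = 19.
Markov: P[X ≥ 19] ≤ μ/a = (29/8)/19 = 29/152.
Numerically: ≈ 0.191.
(Since a = 19 > μ = 3.625, the bound 29/152 is < 1 and informative.)

P[X ≥ 19] ≤ 29/152 ≈ 0.191.


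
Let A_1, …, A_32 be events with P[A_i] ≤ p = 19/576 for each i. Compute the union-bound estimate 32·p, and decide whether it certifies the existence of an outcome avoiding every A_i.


Union bound: P[∪_{i=1}^{32} A_i] ≤ Σ_i P[A_i] ≤ 32·p = 32·(19/576) = 19/18.
Numerically: 19/18 ≈ 1.05556.
Is 19/18 < 1? NO.
Since the bound 19/18 is ≥ 1, the union bound is uninformative here; it does NOT by itself certify existence.

32·p = 19/18 ≈ 1.05556; existence NOT certified by the union bound.


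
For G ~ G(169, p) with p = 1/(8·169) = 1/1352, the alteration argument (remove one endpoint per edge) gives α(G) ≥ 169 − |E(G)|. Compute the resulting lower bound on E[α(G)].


E[|E(G)|] = C(169, 2)·p = 14196 · (1/1352) = 21/2.
E[α(G)] ≥ n − E[|E(G)|] = 169 − 21/2 = 317/2.
Numerically: ≈ 158.500.
(This is only a lower bound; the true E[α(G)] may be larger.)

E[α(G)] ≥ 317/2 ≈ 158.500.


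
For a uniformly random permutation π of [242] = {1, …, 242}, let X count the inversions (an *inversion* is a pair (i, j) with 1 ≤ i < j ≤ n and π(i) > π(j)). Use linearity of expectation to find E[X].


Write X = Σ X_I over the C(242, 2) = 29161 pairs i < j, with X_I the indicator of one inversion.
There are 29161 indicators.
For each fixed pair i < j, the values π(i) and π(j) are two distinct elements of {1, …, 242} in uniformly random order; by symmetry P[π(i) > π(j)] = 1/2.
By linearity: E[X] = 29161 · (1/2) = C(242, 2) · (1/2) = 29161/2 = 29161/2 ≈ 14580.50000.

E[X] = 29161/2 = 14580.50000.


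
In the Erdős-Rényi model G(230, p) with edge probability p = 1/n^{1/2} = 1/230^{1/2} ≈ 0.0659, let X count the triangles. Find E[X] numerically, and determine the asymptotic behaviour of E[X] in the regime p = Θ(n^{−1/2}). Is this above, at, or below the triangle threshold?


Number of potential triangles: C(230, 3) = 2001460.
Each occurs with probability p³ ≈ (0.0659)³ ≈ 2.86687e-04.
By linearity: E[X] = C(230, 3)·p³ ≈ 2001460 · 2.86687e-04 ≈ 573.793.
Since α = 1/2 < 1, p = c/n^{1/2} ≫ 1/n is above the triangle threshold p ~ 1/n. Asymptotically E[X] ~ (c³/6)·n^{3(1−α)} = (1³/6)·n^{1.5} → ∞; triangles are abundant w.h.p.

E[X] ≈ 573.793; in regime p = Θ(1/n^{1/2}) E[X] diverges (above the triangle threshold p ~ 1/n).


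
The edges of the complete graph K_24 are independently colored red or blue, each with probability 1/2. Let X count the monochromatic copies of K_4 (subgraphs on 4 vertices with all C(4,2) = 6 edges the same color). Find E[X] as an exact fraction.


Let X = Σ_S X_S over the C(24, 4) = 10626 subsets S of size 4, where X_S = 1 if the K_4 on S is monochromatic.
For a fixed S, the K_4 on S has C(4, 2) = 6 edges. P[all 6 edges red] = (1/2)^6, and likewise for blue, so P[monochromatic] = 2·(1/2)^6 = 2^{1 − 6} = 1/32.
By linearity of expectation: E[X] = C(24, 4) · 2^{1 − 6} = 10626 · 1/32 = 5313/16.
Numerically: E[X] ≈ 332.06250.

E[X] = C(24,4)·2^(1−C(4,2)) = 5313/16 ≈ 332.06250.


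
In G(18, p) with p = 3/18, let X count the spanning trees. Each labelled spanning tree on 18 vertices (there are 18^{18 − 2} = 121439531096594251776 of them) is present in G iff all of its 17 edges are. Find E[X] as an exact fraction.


K_18 has 18^{18 − 2} = 121439531096594251776 labelled spanning trees.
For each such spanning tree H, let X_H = 1 if all 17 edges of H are present in G. Then P[X_H = 1] = p^{17} = (1/6)^{17} = 1/16926659444736.
Summing the indicators: E[X] = Σ_H E[X_H] = 121439531096594251776 · p^{17} = 121439531096594251776 · 1/16926659444736 = 14348907/2.
Numerically: E[X] ≈ 7.1745e+06.

E[X] = 121439531096594251776 · (1/6)^{17} = 14348907/2 ≈ 7.1745e+06.


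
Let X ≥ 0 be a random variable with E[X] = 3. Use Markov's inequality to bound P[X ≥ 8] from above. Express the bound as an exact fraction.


μ = E[X] = 3, a = 8.
Markov: P[X ≥ 8] ≤ μ/a = (3)/8 = 3/8.
Numerically: ≈ 0.37500.
(Since a = 8 > μ = 3.00000, the bound 3/8 is < 1 and informative.)

P[X ≥ 8] ≤ 3/8 ≈ 0.37500.


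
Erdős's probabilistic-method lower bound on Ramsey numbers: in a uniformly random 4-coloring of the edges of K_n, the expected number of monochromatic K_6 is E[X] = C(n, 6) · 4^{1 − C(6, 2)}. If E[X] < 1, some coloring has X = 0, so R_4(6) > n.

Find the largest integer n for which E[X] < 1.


We need C(n, 6) · 4^{1 − 15} < 1, i.e. C(n, 6) < 4^{15 − 1} = 268435456.
Check values of n near the boundary:
  n = 74: C(74, 6) = 185250786; 185250786 < 268435456? YES
  n = 75: C(75, 6) = 201359550; 201359550 < 268435456? YES
  n = 76: C(76, 6) = 218618940; 218618940 < 268435456? YES
  n = 77: C(77, 6) = 237093780; 237093780 < 268435456? YES
  n = 78: C(78, 6) = 256851595; 256851595 < 268435456? YES
  n = 79: C(79, 6) = 277962685; 277962685 < 268435456? NO
  n = 80: C(80, 6) = 300500200; 300500200 < 268435456? NO
The largest n with C(n, 6) < 268435456 is n = 78 (where E[X] = 256851595/268435456 ≈ 0.957). Hence R_4(6) > 78, i.e. R_4(6) ≥ 79.

Largest n = 78; hence R_4(6) > 78.


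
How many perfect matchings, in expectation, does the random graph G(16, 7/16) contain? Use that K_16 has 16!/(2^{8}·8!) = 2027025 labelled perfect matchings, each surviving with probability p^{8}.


K_16 has 16!/(2^{8}·8!) = 2027025 labelled perfect matchings.
For each such perfect matching H, let X_H = 1 if all 8 edges of H are present in G. Then P[X_H = 1] = p^{8} = (7/16)^{8} = 5764801/4294967296.
By linearity: E[X] = Σ_H E[X_H] = 2027025 · p^{8} = 2027025 · 5764801/4294967296 = 11685395747025/4294967296.
Numerically: E[X] ≈ 2721.

E[X] = 2027025 · (7/16)^{8} = 11685395747025/4294967296 ≈ 2721.


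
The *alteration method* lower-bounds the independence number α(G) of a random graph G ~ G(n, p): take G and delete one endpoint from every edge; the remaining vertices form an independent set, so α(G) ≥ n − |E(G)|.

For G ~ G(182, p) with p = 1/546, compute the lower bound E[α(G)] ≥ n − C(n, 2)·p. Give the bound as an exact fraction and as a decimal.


E[|E(G)|] = C(182, 2)·p = 16471 · (1/546) = 181/6.
E[α(G)] ≥ n − E[|E(G)|] = 182 − 181/6 = 911/6.
Numerically: ≈ 151.8333.
(This is only a lower bound; the true E[α(G)] may be larger.)

E[α(G)] ≥ 911/6 ≈ 151.8333.


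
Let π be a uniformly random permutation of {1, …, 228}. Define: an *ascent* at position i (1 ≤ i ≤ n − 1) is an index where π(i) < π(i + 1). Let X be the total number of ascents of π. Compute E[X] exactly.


Write X = Σ X_I over i = 1, …, 227, with X_I the indicator of one ascent.
There are 227 indicators.
For each fixed i, the pair (π(i), π(i+1)) is a uniformly random ordered pair of distinct values from {1, …, 228}; by symmetry P[π(i) < π(i+1)] = 1/2.
By linearity: E[X] = 227 · (1/2) = (228 − 1) · (1/2) = 227/2 ≈ 113.50000.

E[X] = 227/2 = 113.50000.


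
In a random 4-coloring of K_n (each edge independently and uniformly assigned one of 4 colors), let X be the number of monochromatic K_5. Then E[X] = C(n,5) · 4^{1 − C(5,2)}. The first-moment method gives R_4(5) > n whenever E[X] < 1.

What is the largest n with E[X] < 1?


We need C(n, 5) · 4^{1 − 10} < 1, i.e. C(n, 5) < 4^{10 − 1} = 262144.
Check values of n near the boundary:
  n = 29: C(29, 5) = 118755; 118755 < 262144? YES
  n = 30: C(30, 5) = 142506; 142506 < 262144? YES
  n = 31: C(31, 5) = 169911; 169911 < 262144? YES
  n = 32: C(32, 5) = 201376; 201376 < 262144? YES
  n = 33: C(33, 5) = 237336; 237336 < 262144? YES
  n = 34: C(34, 5) = 278256; 278256 < 262144? NO
  n = 35: C(35, 5) = 324632; 324632 < 262144? NO
  n = 36: C(36, 5) = 376992; 376992 < 262144? NO
The largest n with C(n, 5) < 262144 is n = 33 (where E[X] = 29667/32768 ≈ 0.90536). Hence R_4(5) > 33, i.e. R_4(5) ≥ 34.

Largest n = 33; hence R_4(5) > 33.


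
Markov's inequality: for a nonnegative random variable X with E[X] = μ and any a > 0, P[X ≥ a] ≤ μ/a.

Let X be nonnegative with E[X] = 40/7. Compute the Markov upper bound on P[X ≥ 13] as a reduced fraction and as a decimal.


μ = E[X] = 40/7, a = 13.
Markov: P[X ≥ 13] ≤ μ/a = (40/7)/13 = 40/91.
Numerically: ≈ 0.440.
(Since a = 13 > μ = 5.714, the bound 40/91 is < 1 and informative.)

P[X ≥ 13] ≤ 40/91 ≈ 0.440.


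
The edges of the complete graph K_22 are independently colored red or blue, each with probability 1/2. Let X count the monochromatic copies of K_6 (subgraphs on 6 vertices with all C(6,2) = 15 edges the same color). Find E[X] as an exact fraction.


Let X = Σ_S X_S over the C(22, 6) = 74613 subsets S of size 6, where X_S = 1 if the K_6 on S is monochromatic.
For a fixed S, the K_6 on S has C(6, 2) = 15 edges. P[all 15 edges red] = (1/2)^15, and likewise for blue, so P[monochromatic] = 2·(1/2)^15 = 2^{1 − 15} = 1/16384.
Summing: E[X] = C(22, 6) · 2^{1 − 15} = 74613 · 1/16384 = 74613/16384.
Numerically: E[X] ≈ 4.55402.

E[X] = C(22,6)·2^(1−C(6,2)) = 74613/16384 ≈ 4.55402.


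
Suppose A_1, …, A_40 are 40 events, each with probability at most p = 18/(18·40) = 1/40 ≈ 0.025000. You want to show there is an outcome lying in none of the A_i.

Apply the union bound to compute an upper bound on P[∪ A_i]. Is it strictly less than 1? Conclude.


Union bound: P[∪_{i=1}^{40} A_i] ≤ Σ_i P[A_i] ≤ 40·p = 40·(1/40) = 1.
Numerically: 1 ≈ 1.000000.
Is 1 < 1? NO.
Since the bound 1 is ≥ 1, the union bound is uninformative here; it does NOT by itself certify existence.

40·p = 1 ≈ 1.000000; existence NOT certified by the union bound.


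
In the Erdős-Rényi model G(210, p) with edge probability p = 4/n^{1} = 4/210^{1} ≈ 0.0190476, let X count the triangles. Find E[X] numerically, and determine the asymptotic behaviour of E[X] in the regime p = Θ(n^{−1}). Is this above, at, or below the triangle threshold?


Number of potential triangles: C(210, 3) = 1521520.
Each occurs with probability p³ ≈ (0.0190476)³ ≈ 6.91070079e-06.
By linearity: E[X] = C(210, 3)·p³ ≈ 1521520 · 6.91070079e-06 ≈ 10.514769.
Here α = 1, so p = 4/n is exactly at the triangle threshold p ~ 1/n. Asymptotically E[X] → c³/6 = 4³/6 = 32/3 ≈ 10.666667, a bounded constant. In this regime the triangle count is asymptotically Poisson(c³/6).

E[X] ≈ 10.514769; in regime p = Θ(1/n^{1}) E[X] stays bounded (at the triangle threshold p ~ 1/n).


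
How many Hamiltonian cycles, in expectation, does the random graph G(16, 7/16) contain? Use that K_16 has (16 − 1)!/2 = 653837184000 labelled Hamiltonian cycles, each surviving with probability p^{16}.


K_16 has (16 − 1)!/2 = 653837184000 labelled Hamiltonian cycles.
For each such Hamiltonian cycle H, let X_H = 1 if all 16 edges of H are present in G. Then P[X_H = 1] = p^{16} = (7/16)^{16} = 33232930569601/18446744073709551616.
By linearity of expectation: E[X] = Σ_H E[X_H] = 653837184000 · p^{16} = 653837184000 · 33232930569601/18446744073709551616 = 21219654042671322112875/18014398509481984.
Numerically: E[X] ≈ 1.17793e+06.

E[X] = 653837184000 · (7/16)^{16} = 21219654042671322112875/18014398509481984 ≈ 1.17793e+06.


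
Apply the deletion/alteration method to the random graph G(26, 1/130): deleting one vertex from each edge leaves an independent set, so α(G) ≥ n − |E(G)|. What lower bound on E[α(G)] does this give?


E[|E(G)|] = C(26, 2)·p = 325 · (1/130) = 5/2.
E[α(G)] ≥ n − E[|E(G)|] = 26 − 5/2 = 47/2.
Numerically: ≈ 23.5000.
(This is only a lower bound; the true E[α(G)] may be larger.)

E[α(G)] ≥ 47/2 ≈ 23.5000.


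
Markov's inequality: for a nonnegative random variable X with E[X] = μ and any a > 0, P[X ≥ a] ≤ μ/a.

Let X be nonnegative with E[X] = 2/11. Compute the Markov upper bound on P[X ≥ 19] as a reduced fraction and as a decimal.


μ = E[X] = 2/11, a = 19.
Markov: P[X ≥ 19] ≤ μ/a = (2/11)/19 = 2/209.
Numerically: ≈ 0.00957.
(Since a = 19 > μ = 0.18182, the bound 2/209 is < 1 and informative.)

P[X ≥ 19] ≤ 2/209 ≈ 0.00957.


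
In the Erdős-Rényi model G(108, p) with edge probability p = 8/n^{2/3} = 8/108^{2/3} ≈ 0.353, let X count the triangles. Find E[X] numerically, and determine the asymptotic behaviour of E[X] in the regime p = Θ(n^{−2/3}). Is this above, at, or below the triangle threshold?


Number of potential triangles: C(108, 3) = 204156.
Each occurs with probability p³ ≈ (0.353)³ ≈ 4.38957e-02.
By linearity: E[X] = C(108, 3)·p³ ≈ 204156 · 4.38957e-02 ≈ 8961.580.
Since α = 2/3 < 1, p = c/n^{2/3} ≫ 1/n is above the triangle threshold p ~ 1/n. Asymptotically E[X] ~ (c³/6)·n^{3(1−α)} = (8³/6)·n^{1} → ∞; triangles are abundant w.h.p.

E[X] ≈ 8961.580; in regime p = Θ(1/n^{2/3}) E[X] diverges (above the triangle threshold p ~ 1/n).


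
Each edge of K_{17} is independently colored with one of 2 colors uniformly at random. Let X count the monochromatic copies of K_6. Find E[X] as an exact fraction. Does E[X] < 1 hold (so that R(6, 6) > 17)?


E[X] = C(17, 6) · 2^{1 − 15} = 12376 · 2^{−14} = 12376/16384.
As a reduced fraction: E[X] = 1547/2048 ≈ 0.755371.
Is E[X] < 1? YES.
Since E[X] < 1, there exists a 2-coloring of K_{17} with no monochromatic K_6; hence R(6, 6) > 17.

E[X] = 1547/2048 ≈ 0.755371; E[X] < 1, so R(6, 6) > 17.


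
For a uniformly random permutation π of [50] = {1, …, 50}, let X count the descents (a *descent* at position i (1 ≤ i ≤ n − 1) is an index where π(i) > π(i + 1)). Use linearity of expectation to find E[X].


Write X = Σ X_I over i = 1, …, 49, with X_I the indicator of one descent.
There are 49 indicators.
For each fixed i, the pair (π(i), π(i+1)) is a uniformly random ordered pair of distinct values from {1, …, 50}; by symmetry P[π(i) > π(i+1)] = 1/2.
By linearity: E[X] = 49 · (1/2) = (50 − 1) · (1/2) = 49/2 ≈ 24.5000.

E[X] = 49/2 = 24.5000.


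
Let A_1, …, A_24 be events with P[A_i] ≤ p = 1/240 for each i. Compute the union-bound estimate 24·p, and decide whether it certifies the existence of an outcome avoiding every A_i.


Union bound: P[∪_{i=1}^{24} A_i] ≤ Σ_i P[A_i] ≤ 24·p = 24·(1/240) = 1/10.
Numerically: 1/10 ≈ 0.100000.
Is 1/10 < 1? YES.
Since P[∪ A_i] ≤ 1/10 < 1, the complement has P[∩ A_i^c] ≥ 1 − 1/10 = 9/10 > 0, so some outcome avoids every A_i.

24·p = 1/10 ≈ 0.100000; existence CERTIFIED by the union bound.


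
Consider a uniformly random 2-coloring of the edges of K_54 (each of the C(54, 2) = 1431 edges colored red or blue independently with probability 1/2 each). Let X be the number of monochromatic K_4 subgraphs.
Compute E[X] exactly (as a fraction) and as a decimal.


Let X = Σ_S X_S over the C(54, 4) = 316251 subsets S of size 4, where X_S = 1 if the K_4 on S is monochromatic.
For a fixed S, the K_4 on S has C(4, 2) = 6 edges. P[all 6 edges red] = (1/2)^6, and likewise for blue, so P[monochromatic] = 2·(1/2)^6 = 2^{1 − 6} = 1/32.
Summing: E[X] = C(54, 4) · 2^{1 − 6} = 316251 · 1/32 = 316251/32.
Numerically: E[X] ≈ 9882.843750.

E[X] = C(54,4)·2^(1−C(4,2)) = 316251/32 ≈ 9882.843750.


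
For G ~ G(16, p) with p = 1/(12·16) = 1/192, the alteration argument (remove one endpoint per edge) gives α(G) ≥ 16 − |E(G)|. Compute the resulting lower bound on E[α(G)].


E[|E(G)|] = C(16, 2)·p = 120 · (1/192) = 5/8.
E[α(G)] ≥ n − E[|E(G)|] = 16 − 5/8 = 123/8.
Numerically: ≈ 15.375.
(This is only a lower bound; the true E[α(G)] may be larger.)

E[α(G)] ≥ 123/8 ≈ 15.375.


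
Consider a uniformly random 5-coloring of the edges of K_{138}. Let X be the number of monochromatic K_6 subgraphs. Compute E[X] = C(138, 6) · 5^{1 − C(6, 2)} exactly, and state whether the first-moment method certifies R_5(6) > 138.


E[X] = C(138, 6) · 5^{1 − 15} = 8592039666 · 5^{−14} = 8592039666/6103515625.
As a reduced fraction: E[X] = 8592039666/6103515625 ≈ 1.407720.
Is E[X] < 1? NO.
Since E[X] ≥ 1, the first-moment bound is inconclusive at n = 138; it does NOT by itself certify R_5(6) > 138.

E[X] = 8592039666/6103515625 ≈ 1.407720; E[X] ≥ 1; first-moment method inconclusive here.


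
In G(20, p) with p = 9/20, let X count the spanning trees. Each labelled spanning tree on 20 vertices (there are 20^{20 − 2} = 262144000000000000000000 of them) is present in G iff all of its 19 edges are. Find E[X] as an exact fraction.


K_20 has 20^{20 − 2} = 262144000000000000000000 labelled spanning trees.
For each such spanning tree H, let X_H = 1 if all 19 edges of H are present in G. Then P[X_H = 1] = p^{19} = (9/20)^{19} = 1350851717672992089/5242880000000000000000000.
Summing the indicators: E[X] = Σ_H E[X_H] = 262144000000000000000000 · p^{19} = 262144000000000000000000 · 1350851717672992089/5242880000000000000000000 = 1350851717672992089/20.
Numerically: E[X] ≈ 6.75426e+16.

E[X] = 262144000000000000000000 · (9/20)^{19} = 1350851717672992089/20 ≈ 6.75426e+16.


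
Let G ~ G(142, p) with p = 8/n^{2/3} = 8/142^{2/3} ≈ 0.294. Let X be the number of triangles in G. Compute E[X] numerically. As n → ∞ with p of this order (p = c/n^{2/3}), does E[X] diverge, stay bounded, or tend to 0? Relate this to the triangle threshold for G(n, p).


Number of potential triangles: C(142, 3) = 467180.
Each occurs with probability p³ ≈ (0.294)³ ≈ 2.53918e-02.
By linearity: E[X] = C(142, 3)·p³ ≈ 467180 · 2.53918e-02 ≈ 11862.535.
Since α = 2/3 < 1, p = c/n^{2/3} ≫ 1/n is above the triangle threshold p ~ 1/n. Asymptotically E[X] ~ (c³/6)·n^{3(1−α)} = (8³/6)·n^{1} → ∞; triangles are abundant w.h.p.

E[X] ≈ 11862.535; in regime p = Θ(1/n^{2/3}) E[X] diverges (above the triangle threshold p ~ 1/n).


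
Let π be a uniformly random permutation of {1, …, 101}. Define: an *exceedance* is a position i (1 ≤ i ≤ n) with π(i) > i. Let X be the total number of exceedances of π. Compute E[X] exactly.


Write X = Σ_{i=1}^{101} X_i, where X_i = 1_{π(i) > i}.
For each fixed i, π(i) is uniform over {1, …, 101} (marginal of a uniform permutation), so P[π(i) > i] = (n − i)/n. Summing: Σ_{i=1}^{101} (n − i)/n = (0 + 1 + … + 100)/101 = 101(101 − 1)/(2·101) = (101 − 1)/2.
Hence E[X] = Σ_{i=1}^{101} (101 − i)/101 = 50 ≈ 50.000000.

E[X] = 50 = 50.000000.


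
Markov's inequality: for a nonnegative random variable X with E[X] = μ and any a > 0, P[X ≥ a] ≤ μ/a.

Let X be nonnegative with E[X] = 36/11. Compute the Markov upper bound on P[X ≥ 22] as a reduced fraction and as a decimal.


μ = E[X] = 36/11, a = 22.
Markov: P[X ≥ 22] ≤ μ/a = (36/11)/22 = 18/121.
Numerically: ≈ 0.1488.
(Since a = 22 > μ = 3.2727, the bound 18/121 is < 1 and informative.)

P[X ≥ 22] ≤ 18/121 ≈ 0.1488.


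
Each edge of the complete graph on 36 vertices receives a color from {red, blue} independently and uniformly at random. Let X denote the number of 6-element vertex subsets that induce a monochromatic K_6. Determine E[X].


Let X = Σ_S X_S over the C(36, 6) = 1947792 subsets S of size 6, where X_S = 1 if the K_6 on S is monochromatic.
For a fixed S, the K_6 on S has C(6, 2) = 15 edges. P[all 15 edges red] = (1/2)^15, and likewise for blue, so P[monochromatic] = 2·(1/2)^15 = 2^{1 − 15} = 1/16384.
Summing: E[X] = C(36, 6) · 2^{1 − 15} = 1947792 · 1/16384 = 121737/1024.
Numerically: E[X] ≈ 118.88379.

E[X] = C(36,6)·2^(1−C(6,2)) = 121737/1024 ≈ 118.88379.


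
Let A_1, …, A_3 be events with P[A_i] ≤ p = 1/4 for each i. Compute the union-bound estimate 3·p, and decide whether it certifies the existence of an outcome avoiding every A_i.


Union bound: P[∪_{i=1}^{3} A_i] ≤ Σ_i P[A_i] ≤ 3·p = 3·(1/4) = 3/4.
Numerically: 3/4 ≈ 0.750.
Is 3/4 < 1? YES.
Since P[∪ A_i] ≤ 3/4 < 1, the complement has P[∩ A_i^c] ≥ 1 − 3/4 = 1/4 > 0, so some outcome avoids every A_i.

3·p = 3/4 ≈ 0.750; existence CERTIFIED by the union bound.


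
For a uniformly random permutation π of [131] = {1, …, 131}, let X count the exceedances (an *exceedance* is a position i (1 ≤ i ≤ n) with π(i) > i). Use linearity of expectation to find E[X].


Write X = Σ_{i=1}^{131} X_i, where X_i = 1_{π(i) > i}.
For each fixed i, π(i) is uniform over {1, …, 131} (marginal of a uniform permutation), so P[π(i) > i] = (n − i)/n. Summing: Σ_{i=1}^{131} (n − i)/n = (0 + 1 + … + 130)/131 = 131(131 − 1)/(2·131) = (131 − 1)/2.
Hence E[X] = Σ_{i=1}^{131} (131 − i)/131 = 65 ≈ 65.0000.

E[X] = 65 = 65.0000.


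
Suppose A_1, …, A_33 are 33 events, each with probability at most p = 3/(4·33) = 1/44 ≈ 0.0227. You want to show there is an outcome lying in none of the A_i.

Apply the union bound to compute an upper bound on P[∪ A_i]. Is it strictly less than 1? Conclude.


Union bound: P[∪_{i=1}^{33} A_i] ≤ Σ_i P[A_i] ≤ 33·p = 33·(1/44) = 3/4.
Numerically: 3/4 ≈ 0.7500.
Is 3/4 < 1? YES.
Since P[∪ A_i] ≤ 3/4 < 1, the complement has P[∩ A_i^c] ≥ 1 − 3/4 = 1/4 > 0, so some outcome avoids every A_i.

33·p = 3/4 ≈ 0.7500; existence CERTIFIED by the union bound.


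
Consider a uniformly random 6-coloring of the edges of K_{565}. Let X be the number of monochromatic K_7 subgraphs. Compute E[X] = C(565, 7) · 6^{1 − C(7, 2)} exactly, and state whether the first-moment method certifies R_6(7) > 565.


E[X] = C(565, 7) · 6^{1 − 21} = 3513212521235560 · 6^{−20} = 3513212521235560/3656158440062976.
As a reduced fraction: E[X] = 439151565154445/457019805007872 ≈ 0.96090.
Is E[X] < 1? YES.
Since E[X] < 1, there exists a 6-coloring of K_{565} with no monochromatic K_7; hence R_6(7) > 565.

E[X] = 439151565154445/457019805007872 ≈ 0.96090; E[X] < 1, so R_6(7) > 565.


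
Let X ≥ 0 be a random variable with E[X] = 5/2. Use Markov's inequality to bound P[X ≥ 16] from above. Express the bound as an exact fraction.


μ = E[X] = 5/2, a = 16.
Markov: P[X ≥ 16] ≤ μ/a = (5/2)/16 = 5/32.
Numerically: ≈ 0.156.
(Since a = 16 > μ = 2.500, the bound 5/32 is < 1 and informative.)

P[X ≥ 16] ≤ 5/32 ≈ 0.156.


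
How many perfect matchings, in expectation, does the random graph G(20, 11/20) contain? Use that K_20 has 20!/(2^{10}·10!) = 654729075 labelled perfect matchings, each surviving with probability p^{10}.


K_20 has 20!/(2^{10}·10!) = 654729075 labelled perfect matchings.
For each such perfect matching H, let X_H = 1 if all 10 edges of H are present in G. Then P[X_H = 1] = p^{10} = (11/20)^{10} = 25937424601/10240000000000.
By linearity of expectation: E[X] = Σ_H E[X_H] = 654729075 · p^{10} = 654729075 · 25937424601/10240000000000 = 679279440675798963/409600000000.
Numerically: E[X] ≈ 1.66e+06.

E[X] = 654729075 · (11/20)^{10} = 679279440675798963/409600000000 ≈ 1.66e+06.


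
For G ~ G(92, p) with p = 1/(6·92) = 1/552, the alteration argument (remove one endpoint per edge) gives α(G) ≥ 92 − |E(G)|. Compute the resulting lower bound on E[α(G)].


E[|E(G)|] = C(92, 2)·p = 4186 · (1/552) = 91/12.
E[α(G)] ≥ n − E[|E(G)|] = 92 − 91/12 = 1013/12.
Numerically: ≈ 84.41667.
(This is only a lower bound; the true E[α(G)] may be larger.)

E[α(G)] ≥ 1013/12 ≈ 84.41667.


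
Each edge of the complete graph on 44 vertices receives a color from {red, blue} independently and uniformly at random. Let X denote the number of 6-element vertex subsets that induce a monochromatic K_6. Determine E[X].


Let X = Σ_S X_S over the C(44, 6) = 7059052 subsets S of size 6, where X_S = 1 if the K_6 on S is monochromatic.
For a fixed S, the K_6 on S has C(6, 2) = 15 edges. P[all 15 edges red] = (1/2)^15, and likewise for blue, so P[monochromatic] = 2·(1/2)^15 = 2^{1 − 15} = 1/16384.
By linearity of expectation: E[X] = C(44, 6) · 2^{1 − 15} = 7059052 · 1/16384 = 1764763/4096.
Numerically: E[X] ≈ 430.850.

E[X] = C(44,6)·2^(1−C(6,2)) = 1764763/4096 ≈ 430.850.


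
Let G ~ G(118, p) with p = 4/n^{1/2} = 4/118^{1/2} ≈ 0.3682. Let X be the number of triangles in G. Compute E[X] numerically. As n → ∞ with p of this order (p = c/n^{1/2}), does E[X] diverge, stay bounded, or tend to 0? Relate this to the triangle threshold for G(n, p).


Number of potential triangles: C(118, 3) = 266916.
Each occurs with probability p³ ≈ (0.3682)³ ≈ 4.992947e-02.
By linearity: E[X] = C(118, 3)·p³ ≈ 266916 · 4.992947e-02 ≈ 13326.9746.
Since α = 1/2 < 1, p = c/n^{1/2} ≫ 1/n is above the triangle threshold p ~ 1/n. Asymptotically E[X] ~ (c³/6)·n^{3(1−α)} = (4³/6)·n^{1.5} → ∞; triangles are abundant w.h.p.

E[X] ≈ 13326.9746; in regime p = Θ(1/n^{1/2}) E[X] diverges (above the triangle threshold p ~ 1/n).


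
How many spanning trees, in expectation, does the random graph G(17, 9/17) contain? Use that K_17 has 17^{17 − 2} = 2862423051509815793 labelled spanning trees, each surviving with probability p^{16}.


K_17 has 17^{17 − 2} = 2862423051509815793 labelled spanning trees.
For each such spanning tree H, let X_H = 1 if all 16 edges of H are present in G. Then P[X_H = 1] = p^{16} = (9/17)^{16} = 1853020188851841/48661191875666868481.
By linearity of expectation: E[X] = Σ_H E[X_H] = 2862423051509815793 · p^{16} = 2862423051509815793 · 1853020188851841/48661191875666868481 = 1853020188851841/17.
Numerically: E[X] ≈ 1.09e+14.

E[X] = 2862423051509815793 · (9/17)^{16} = 1853020188851841/17 ≈ 1.09e+14.


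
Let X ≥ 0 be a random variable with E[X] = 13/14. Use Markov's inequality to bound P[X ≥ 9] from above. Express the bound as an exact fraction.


μ = E[X] = 13/14, a = 9.
Markov: P[X ≥ 9] ≤ μ/a = (13/14)/9 = 13/126.
Numerically: ≈ 0.103175.
(Since a = 9 > μ = 0.928571, the bound 13/126 is < 1 and informative.)

P[X ≥ 9] ≤ 13/126 ≈ 0.103175.
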